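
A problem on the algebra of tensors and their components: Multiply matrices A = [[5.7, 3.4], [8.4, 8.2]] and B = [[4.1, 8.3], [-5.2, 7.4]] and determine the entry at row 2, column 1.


(AB)_{ij} = sum_k A_{ik} B_{kj}.
For i=2, j=1:
A_{21} * B_{11} = 8.4 * 4.1 = 34.44
A_{22} * B_{21} = 8.2 * -5.2 = -42.64
Sum = 34.44 + -42.64 = -8.2

-8.2


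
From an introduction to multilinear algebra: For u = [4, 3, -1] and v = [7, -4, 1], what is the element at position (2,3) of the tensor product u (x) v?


The outer product entry T_{ij} = u_i * v_j.
We need i=2, j=3.
u_2 = 3, v_3 = 1
T_{2,3} = 3 * 1 = 3

3


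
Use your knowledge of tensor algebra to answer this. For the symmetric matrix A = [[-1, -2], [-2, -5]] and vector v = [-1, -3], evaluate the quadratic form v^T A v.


First compute Av:
(Av)_1 = -1*-1 + -2*-3 = 7
(Av)_2 = -2*-1 + -5*-3 = 17
Av = [7, 17]
Then v^T (Av) = -1*7 + -3*17
= -7 + -51 = -58

-58


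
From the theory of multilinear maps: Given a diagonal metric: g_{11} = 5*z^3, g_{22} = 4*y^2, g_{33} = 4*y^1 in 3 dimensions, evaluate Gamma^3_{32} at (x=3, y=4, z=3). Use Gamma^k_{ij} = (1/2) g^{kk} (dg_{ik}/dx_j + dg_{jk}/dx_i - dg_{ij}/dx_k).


For a diagonal metric, Gamma^k_{ij} = (1/2) g^{kk} (dg_{ik}/dx_j + dg_{jk}/dx_i - dg_{ij}/dx_k).
The metric is diagonal, so g_{ab} = 0 for a != b.
At the given point: g_{11} = 135, g_{22} = 64, g_{33} = 16
g^{33} = 1/16
dg_{33}/dx_2 = dg_{33}/dx_2 = 4
dg_{23}/dx_3 = 0 (off-diagonal)
dg_{32}/dx_3 = 0 (off-diagonal)
Numerator = 4 + 0 - 0 = 4
Gamma^3_{32} = 4 / (2 * 16) = 1/8

1/8


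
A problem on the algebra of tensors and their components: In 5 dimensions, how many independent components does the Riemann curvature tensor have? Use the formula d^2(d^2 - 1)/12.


The Riemann tensor in d dimensions has d^2(d^2 - 1)/12 independent components.
d = 5, so d^2 = 25
d^2 - 1 = 24
d^2(d^2 - 1) = 25 * 24 = 600
Divide by 12: 600 / 12 = 50

50


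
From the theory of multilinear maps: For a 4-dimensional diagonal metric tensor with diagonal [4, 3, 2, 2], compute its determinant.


For a diagonal metric, the determinant is the product of diagonal entries.
Diagonal entries: 4, 3, 2, 2
det(g) = 4 * 3 * 2 * 2 = 48

48


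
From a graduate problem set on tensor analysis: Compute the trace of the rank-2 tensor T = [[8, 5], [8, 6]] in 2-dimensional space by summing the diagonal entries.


The contraction (trace) of a rank-2 tensor is the sum of its diagonal elements.
Diagonal entries: A[1,1] = 8, A[2,2] = 6
Tr(A) = 8 + 6 = 14

14


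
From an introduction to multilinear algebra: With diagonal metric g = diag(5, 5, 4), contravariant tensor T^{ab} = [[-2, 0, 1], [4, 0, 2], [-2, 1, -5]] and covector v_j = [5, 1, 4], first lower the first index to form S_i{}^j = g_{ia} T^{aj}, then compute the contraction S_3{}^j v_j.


Step 1: lower the first index. For a diagonal metric, g_{ia} T^{aj} = g_{ii} T^{ij} (no sum on i).
g_{33} = 4
S_3{}^1 = 4 * T^{31} = 4 * -2 = -8
S_3{}^2 = 4 * T^{32} = 4 * 1 = 4
S_3{}^3 = 4 * T^{33} = 4 * -5 = -20
Step 2: contract S_3{}^j with v_j.
S_3{}^1 * v_1 = -8 * 5 = -40
S_3{}^2 * v_2 = 4 * 1 = 4
S_3{}^3 * v_3 = -20 * 4 = -80
Result = -40 + 4 + -80 = -116

-116


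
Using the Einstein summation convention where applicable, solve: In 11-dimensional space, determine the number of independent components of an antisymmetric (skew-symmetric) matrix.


An antisymmetric rank-2 tensor satisfies A_{ij} = -A_{ji}, so diagonal entries are zero.
The independent components are the upper-triangular entries: C(n, 2) = n(n-1)/2.
n = 11
C(11, 2) = 11 * 10 / 2 = 110 / 2 = 55

55


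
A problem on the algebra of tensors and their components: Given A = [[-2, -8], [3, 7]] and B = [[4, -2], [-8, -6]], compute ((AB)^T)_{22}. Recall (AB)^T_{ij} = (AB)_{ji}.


(AB)^T_{ij} = (AB)_{ji} = sum_k A_{jk} B_{ki}.
For i=2, j=2 we need (AB)_{22}:
A_{21} * B_{12} = 3 * -2 = -6
A_{22} * B_{22} = 7 * -6 = -42
Sum = -6 + -42 = -48

-48


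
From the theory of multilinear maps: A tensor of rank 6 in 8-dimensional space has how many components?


The number of components of a rank-r tensor in d dimensions is d^r.
Here d = 8 and r = 6.
8^6 = 262144

262144


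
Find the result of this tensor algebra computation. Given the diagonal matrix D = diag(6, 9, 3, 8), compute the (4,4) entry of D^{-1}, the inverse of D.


For a diagonal matrix, the inverse has entries (D^{-1})_{ii} = 1/d_{ii}.
The diagonal entries are: d_{11} = 6, d_{22} = 9, d_{33} = 3, d_{44} = 8
We need (D^{-1})_{44} = 1/d_{44} = 1/8 = 1/8

1/8


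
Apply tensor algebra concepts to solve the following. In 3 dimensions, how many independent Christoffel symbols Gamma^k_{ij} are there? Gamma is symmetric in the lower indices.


Christoffel symbols Gamma^k_{ij} are symmetric in i,j, so there are d * d(d+1)/2 independent symbols.
d = 3
d(d+1)/2 = 3 * 4 / 2 = 6
Total = 3 * 6 = 18

18


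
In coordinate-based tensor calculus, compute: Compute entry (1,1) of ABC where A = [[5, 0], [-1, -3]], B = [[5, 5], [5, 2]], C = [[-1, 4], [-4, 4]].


(ABC)_{11} = sum_m (AB)_{1m} C_{m1}. First compute row 1 of AB.
(AB)_{11} = 5*5 + 0*5 = 25
(AB)_{12} = 5*5 + 0*2 = 25
Now contract with column 1 of C:
(AB)_{11} * C_{11} = 25 * -1 = -25
(AB)_{12} * C_{21} = 25 * -4 = -100
(ABC)_{11} = -25 + -100 = -125

-125


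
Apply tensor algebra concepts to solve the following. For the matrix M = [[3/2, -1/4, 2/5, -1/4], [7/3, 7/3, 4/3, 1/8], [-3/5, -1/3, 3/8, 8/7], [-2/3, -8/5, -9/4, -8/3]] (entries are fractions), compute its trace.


The trace is the sum of diagonal entries.
Diagonal: M[1,1] = 3/2, M[2,2] = 7/3, M[3,3] = 3/8, M[4,4] = -8/3
Tr(M) = 3/2 + 7/3 + 3/8 + -8/3
Computing step by step:
After adding M[1,1]: 3/2
After adding M[2,2]: 23/6
After adding M[3,3]: 101/24
After adding M[4,4]: 37/24
Tr(M) = 37/24

37/24


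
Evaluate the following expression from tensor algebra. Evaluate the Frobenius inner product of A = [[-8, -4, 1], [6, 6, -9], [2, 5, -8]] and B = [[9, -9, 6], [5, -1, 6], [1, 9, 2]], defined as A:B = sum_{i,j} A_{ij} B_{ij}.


A:B = sum over all i,j of A_{ij} * B_{ij}.
Row 1: -8*9=-72, -4*-9=36, 1*6=6 => row sum = -30
Row 2: 6*5=30, 6*-1=-6, -9*6=-54 => row sum = -30
Row 3: 2*1=2, 5*9=45, -8*2=-16 => row sum = 31
Total = -30 + -30 + 31 = -29

-29


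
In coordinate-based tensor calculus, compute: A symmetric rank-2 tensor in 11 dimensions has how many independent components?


A symmetric rank-2 tensor in d dimensions has d(d+1)/2 independent components.
d = 11
d(d+1)/2 = 11 * 12 / 2 = 132 / 2 = 66

66


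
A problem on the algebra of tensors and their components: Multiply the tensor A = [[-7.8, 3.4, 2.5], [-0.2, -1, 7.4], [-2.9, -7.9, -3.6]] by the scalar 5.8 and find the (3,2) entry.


Scalar multiplication: (cA)_{ij} = c * A_{ij}.
c = 5.8
A_{32} = -7.9
(cA)_{32} = 5.8 * -7.9 = -45.82

-45.82


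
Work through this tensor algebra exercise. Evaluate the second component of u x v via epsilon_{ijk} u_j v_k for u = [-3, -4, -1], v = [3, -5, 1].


(u x v)_2 = sum_{j,k} epsilon_{2jk} u_j v_k. Only permutations of (1,2,3) contribute; the two non-zero terms are:
eps_{213} u_1 v_3 = -1 * -3 * 1 = 3
eps_{231} u_3 v_1 = 1 * -1 * 3 = -3
(u x v)_2 = 0

0


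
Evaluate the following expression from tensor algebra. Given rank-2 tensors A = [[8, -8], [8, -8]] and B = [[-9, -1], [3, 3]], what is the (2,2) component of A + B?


Tensor addition is component-wise: (A + B)_{ij} = A_{ij} + B_{ij}.
A_{22} = -8
B_{22} = 3
(A + B)_{22} = -8 + 3 = -5

-5


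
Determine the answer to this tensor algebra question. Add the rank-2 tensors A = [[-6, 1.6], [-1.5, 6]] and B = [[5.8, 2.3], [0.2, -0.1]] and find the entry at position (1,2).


Tensor addition is component-wise: (A + B)_{ij} = A_{ij} + B_{ij}.
A_{12} = 1.6
B_{12} = 2.3
(A + B)_{12} = 1.6 + 2.3 = 3.9

3.9


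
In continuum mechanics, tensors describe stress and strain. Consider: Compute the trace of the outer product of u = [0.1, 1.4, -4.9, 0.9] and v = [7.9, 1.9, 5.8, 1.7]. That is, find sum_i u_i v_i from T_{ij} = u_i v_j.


The outer product gives T_{ij} = u_i v_j.
The trace (contraction) is Tr(T) = sum_i T_{ii} = sum_i u_i v_i.
Diagonal entries:
T_{11} = u_1 * v_1 = 0.1 * 7.9 = 0.79
T_{22} = u_2 * v_2 = 1.4 * 1.9 = 2.66
T_{33} = u_3 * v_3 = -4.9 * 5.8 = -28.42
T_{44} = u_4 * v_4 = 0.9 * 1.7 = 1.53
Tr(T) = 0.79 + 2.66 + -28.42 + 1.53 = -23.44

-23.44


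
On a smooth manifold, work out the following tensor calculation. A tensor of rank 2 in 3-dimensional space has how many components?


The number of components of a rank-r tensor in d dimensions is d^r.
Here d = 3 and r = 2.
3^2 = 9

9


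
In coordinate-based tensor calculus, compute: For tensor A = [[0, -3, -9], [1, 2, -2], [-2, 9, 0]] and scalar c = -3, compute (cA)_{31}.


Scalar multiplication: (cA)_{ij} = c * A_{ij}.
c = -3
A_{31} = -2
(cA)_{31} = -3 * -2 = 6

6


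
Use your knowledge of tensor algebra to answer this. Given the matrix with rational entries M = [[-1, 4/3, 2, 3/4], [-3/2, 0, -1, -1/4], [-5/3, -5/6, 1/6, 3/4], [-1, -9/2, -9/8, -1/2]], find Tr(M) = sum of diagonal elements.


The trace is the sum of diagonal entries.
Diagonal: M[1,1] = -1, M[2,2] = 0, M[3,3] = 1/6, M[4,4] = -1/2
Tr(M) = -1 + 0 + 1/6 + -1/2
Computing step by step:
After adding M[1,1]: -1
After adding M[2,2]: -1
After adding M[3,3]: -5/6
After adding M[4,4]: -4/3
Tr(M) = -4/3

-4/3


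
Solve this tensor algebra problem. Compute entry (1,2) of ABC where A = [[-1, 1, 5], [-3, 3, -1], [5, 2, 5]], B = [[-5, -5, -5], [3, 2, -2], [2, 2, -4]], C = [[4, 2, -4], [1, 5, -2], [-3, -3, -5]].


(ABC)_{12} = sum_m (AB)_{1m} C_{m2}. First compute row 1 of AB.
(AB)_{11} = -1*-5 + 1*3 + 5*2 = 18
(AB)_{12} = -1*-5 + 1*2 + 5*2 = 17
(AB)_{13} = -1*-5 + 1*-2 + 5*-4 = -17
Now contract with column 2 of C:
(AB)_{11} * C_{12} = 18 * 2 = 36
(AB)_{12} * C_{22} = 17 * 5 = 85
(AB)_{13} * C_{32} = -17 * -3 = 51
(ABC)_{12} = 36 + 85 + 51 = 172

172


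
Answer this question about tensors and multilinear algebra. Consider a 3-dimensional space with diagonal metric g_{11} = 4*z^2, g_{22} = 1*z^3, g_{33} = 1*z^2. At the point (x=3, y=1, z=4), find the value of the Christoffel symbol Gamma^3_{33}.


For a diagonal metric, Gamma^k_{ij} = (1/2) g^{kk} (dg_{ik}/dx_j + dg_{jk}/dx_i - dg_{ij}/dx_k).
The metric is diagonal, so g_{ab} = 0 for a != b.
At the given point: g_{11} = 64, g_{22} = 64, g_{33} = 16
g^{33} = 1/16
dg_{33}/dx_3 = dg_{33}/dx_3 = 8
dg_{33}/dx_3 = dg_{33}/dx_3 = 8
dg_{33}/dx_3 = dg_{33}/dx_3 = 8
Numerator = 8 + 8 - 8 = 8
Gamma^3_{33} = 8 / (2 * 16) = 1/4

1/4


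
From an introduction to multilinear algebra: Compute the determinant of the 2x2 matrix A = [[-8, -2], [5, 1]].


For a 2x2 matrix [[a, b], [c, d]], det = a*d - b*c.
a = -8, b = -2, c = 5, d = 1
a*d = -8 * 1 = -8
b*c = -2 * 5 = -10
det = -8 - -10 = 2

2


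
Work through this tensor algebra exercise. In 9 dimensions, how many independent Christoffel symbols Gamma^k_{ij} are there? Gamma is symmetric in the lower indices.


Christoffel symbols Gamma^k_{ij} are symmetric in i,j, so there are d * d(d+1)/2 independent symbols.
d = 9
d(d+1)/2 = 9 * 10 / 2 = 45
Total = 9 * 45 = 405

405


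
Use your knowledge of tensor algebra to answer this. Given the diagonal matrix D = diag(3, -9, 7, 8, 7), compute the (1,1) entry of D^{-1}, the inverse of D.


For a diagonal matrix, the inverse has entries (D^{-1})_{ii} = 1/d_{ii}.
The diagonal entries are: d_{11} = 3, d_{22} = -9, d_{33} = 7, d_{44} = 8, d_{55} = 7
We need (D^{-1})_{11} = 1/d_{11} = 1/3 = 1/3

1/3


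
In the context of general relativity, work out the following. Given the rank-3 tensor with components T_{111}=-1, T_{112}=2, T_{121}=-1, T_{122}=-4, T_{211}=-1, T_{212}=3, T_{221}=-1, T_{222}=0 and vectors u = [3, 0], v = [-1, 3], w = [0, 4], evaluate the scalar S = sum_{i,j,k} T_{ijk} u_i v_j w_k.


S = sum over i,j,k of T_{ijk} u_i v_j w_k. Expanding all 8 terms:
T_{111}*u_1*v_1*w_1 = -1*3*-1*0 = 0  (running total: 0)
T_{112}*u_1*v_1*w_2 = 2*3*-1*4 = -24  (running total: -24)
T_{121}*u_1*v_2*w_1 = -1*3*3*0 = 0  (running total: -24)
T_{122}*u_1*v_2*w_2 = -4*3*3*4 = -144  (running total: -168)
T_{211}*u_2*v_1*w_1 = -1*0*-1*0 = 0  (running total: -168)
T_{212}*u_2*v_1*w_2 = 3*0*-1*4 = 0  (running total: -168)
T_{221}*u_2*v_2*w_1 = -1*0*3*0 = 0  (running total: -168)
T_{222}*u_2*v_2*w_2 = 0*0*3*4 = 0  (running total: -168)
S = -168

-168


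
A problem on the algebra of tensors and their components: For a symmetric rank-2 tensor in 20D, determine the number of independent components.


A symmetric rank-2 tensor in d dimensions has d(d+1)/2 independent components.
d = 20
d(d+1)/2 = 20 * 21 / 2 = 420 / 2 = 210

210


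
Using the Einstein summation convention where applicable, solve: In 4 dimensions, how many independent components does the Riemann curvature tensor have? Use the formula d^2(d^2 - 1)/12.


The Riemann tensor in d dimensions has d^2(d^2 - 1)/12 independent components.
d = 4, so d^2 = 16
d^2 - 1 = 15
d^2(d^2 - 1) = 16 * 15 = 240
Divide by 12: 240 / 12 = 20

20


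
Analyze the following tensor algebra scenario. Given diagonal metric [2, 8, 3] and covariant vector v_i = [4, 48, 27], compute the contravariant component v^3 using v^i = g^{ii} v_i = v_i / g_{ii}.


To raise an index with a diagonal metric: v^i = v_i / g_{ii}.
For index 3: v_3 = 27, g_{33} = 3
v^3 = 27 / 3 = 9

9


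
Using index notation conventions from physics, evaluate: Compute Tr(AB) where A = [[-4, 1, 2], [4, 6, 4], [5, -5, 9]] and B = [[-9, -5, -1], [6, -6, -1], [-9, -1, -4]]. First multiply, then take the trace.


Tr(AB) = sum_i (AB)_{ii} where (AB)_{ii} = sum_k A_{ik} B_{ki}.
(AB)_{11} = -4*-9 + 1*6 + 2*-9 = 24
(AB)_{22} = 4*-5 + 6*-6 + 4*-1 = -60
(AB)_{33} = 5*-1 + -5*-1 + 9*-4 = -36
Tr(AB) = 24 + -60 + -36 = -72

-72


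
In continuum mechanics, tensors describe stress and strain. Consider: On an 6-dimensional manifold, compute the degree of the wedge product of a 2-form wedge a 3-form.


The degree of a wedge product is the sum of the degrees of the individual forms.
Degrees: 2, 3
Total degree = 2 + 3 = 5

5


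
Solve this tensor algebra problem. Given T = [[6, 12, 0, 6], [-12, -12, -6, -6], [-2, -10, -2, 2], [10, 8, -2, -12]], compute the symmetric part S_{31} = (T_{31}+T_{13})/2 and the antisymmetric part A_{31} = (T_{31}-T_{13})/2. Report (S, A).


T_{31} = -2
T_{13} = 0
S_{31} = (-2 + 0)/2 = -2/2 = -1
A_{31} = (-2 - 0)/2 = -2/2 = -1
Check: S + A = -1 + -1 = -2 = T_{31}.

(-1, -1)


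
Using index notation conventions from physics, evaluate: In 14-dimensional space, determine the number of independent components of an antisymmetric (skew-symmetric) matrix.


An antisymmetric rank-2 tensor satisfies A_{ij} = -A_{ji}, so diagonal entries are zero.
The independent components are the upper-triangular entries: C(n, 2) = n(n-1)/2.
n = 14
C(14, 2) = 14 * 13 / 2 = 182 / 2 = 91

91


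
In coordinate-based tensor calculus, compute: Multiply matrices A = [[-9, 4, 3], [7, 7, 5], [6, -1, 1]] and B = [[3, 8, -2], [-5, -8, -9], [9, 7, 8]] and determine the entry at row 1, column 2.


(AB)_{ij} = sum_k A_{ik} B_{kj}.
For i=1, j=2:
A_{11} * B_{12} = -9 * 8 = -72
A_{12} * B_{22} = 4 * -8 = -32
A_{13} * B_{32} = 3 * 7 = 21
Sum = -72 + -32 + 21 = -83

-83


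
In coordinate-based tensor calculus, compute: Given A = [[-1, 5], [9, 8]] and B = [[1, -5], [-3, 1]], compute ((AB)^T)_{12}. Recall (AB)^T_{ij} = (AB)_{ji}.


(AB)^T_{ij} = (AB)_{ji} = sum_k A_{jk} B_{ki}.
For i=1, j=2 we need (AB)_{21}:
A_{21} * B_{11} = 9 * 1 = 9
A_{22} * B_{21} = 8 * -3 = -24
Sum = 9 + -24 = -15

-15


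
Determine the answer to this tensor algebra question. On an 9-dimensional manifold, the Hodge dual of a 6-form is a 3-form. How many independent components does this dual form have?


The Hodge dual of a p-form on an n-dimensional manifold is an (n-p)-form.
n = 9, p = 6, so dual degree = 9 - 6 = 3
The number of components is C(n, n-p) = C(9, 3) = 84

84


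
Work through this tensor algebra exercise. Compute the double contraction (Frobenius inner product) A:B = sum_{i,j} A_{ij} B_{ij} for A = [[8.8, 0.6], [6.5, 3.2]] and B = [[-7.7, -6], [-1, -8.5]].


A:B = sum over all i,j of A_{ij} * B_{ij}.
Row 1: 8.8*-7.7=-67.76, 0.6*-6=-3.6 => row sum = -71.36
Row 2: 6.5*-1=-6.5, 3.2*-8.5=-27.2 => row sum = -33.7
Total = -71.36 + -33.7 = -105.06

-105.06


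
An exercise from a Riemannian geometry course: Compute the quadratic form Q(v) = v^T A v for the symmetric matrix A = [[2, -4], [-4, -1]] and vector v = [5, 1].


First compute Av:
(Av)_1 = 2*5 + -4*1 = 6
(Av)_2 = -4*5 + -1*1 = -21
Av = [6, -21]
Then v^T (Av) = 5*6 + 1*-21
= 30 + -21 = 9

9


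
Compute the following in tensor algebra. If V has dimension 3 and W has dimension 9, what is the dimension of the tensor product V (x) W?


The dimension of a tensor product is the product of dimensions.
dim(V) = 3, dim(W) = 9
dim(V (x) W) = 3 * 9 = 27

27


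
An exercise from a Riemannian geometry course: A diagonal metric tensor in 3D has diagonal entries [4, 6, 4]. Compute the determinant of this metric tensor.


For a diagonal metric, the determinant is the product of diagonal entries.
Diagonal entries: 4, 6, 4
det(g) = 4 * 6 * 4 = 96

96


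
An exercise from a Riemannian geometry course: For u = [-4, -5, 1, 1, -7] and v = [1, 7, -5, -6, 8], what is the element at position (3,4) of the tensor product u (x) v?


The outer product entry T_{ij} = u_i * v_j.
We need i=3, j=4.
u_3 = 1, v_4 = -6
T_{3,4} = 1 * -6 = -6

-6


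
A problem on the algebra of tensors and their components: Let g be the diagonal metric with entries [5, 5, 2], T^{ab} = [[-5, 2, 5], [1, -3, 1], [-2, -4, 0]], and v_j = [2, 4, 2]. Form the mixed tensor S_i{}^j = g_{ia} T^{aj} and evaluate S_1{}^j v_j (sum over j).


Step 1: lower the first index. For a diagonal metric, g_{ia} T^{aj} = g_{ii} T^{ij} (no sum on i).
g_{11} = 5
S_1{}^1 = 5 * T^{11} = 5 * -5 = -25
S_1{}^2 = 5 * T^{12} = 5 * 2 = 10
S_1{}^3 = 5 * T^{13} = 5 * 5 = 25
Step 2: contract S_1{}^j with v_j.
S_1{}^1 * v_1 = -25 * 2 = -50
S_1{}^2 * v_2 = 10 * 4 = 40
S_1{}^3 * v_3 = 25 * 2 = 50
Result = -50 + 40 + 50 = 40

40


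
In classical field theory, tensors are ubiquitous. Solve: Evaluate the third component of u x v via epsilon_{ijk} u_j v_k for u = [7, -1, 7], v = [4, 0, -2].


(u x v)_3 = sum_{j,k} epsilon_{3jk} u_j v_k. Only permutations of (1,2,3) contribute; the two non-zero terms are:
eps_{312} u_1 v_2 = 1 * 7 * 0 = 0
eps_{321} u_2 v_1 = -1 * -1 * 4 = 4
(u x v)_3 = 4

4


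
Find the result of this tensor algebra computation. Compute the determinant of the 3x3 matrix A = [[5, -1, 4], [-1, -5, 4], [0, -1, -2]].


Expanding along the first row, det(A) = a11*M_11 - a12*M_12 + a13*M_13, where M_1j is the (1,j) minor.
Minor M_11 = -5*-2 - 4*-1 = 14
Minor M_12 = -1*-2 - 4*0 = 2
Minor M_13 = -1*-1 - -5*0 = 1
det = 5*(14) - -1*(2) + 4*(1)
    = 70 - -2 + 4
    = 76

76


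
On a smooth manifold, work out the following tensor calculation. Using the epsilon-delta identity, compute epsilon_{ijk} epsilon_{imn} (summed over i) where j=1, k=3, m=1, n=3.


Using the identity: epsilon_{ijk} epsilon_{imn} = delta_{jm} delta_{kn} - delta_{jn} delta_{km}.
delta_{11} = 1
delta_{33} = 1
delta_{13} = 0
delta_{31} = 0
Result = 1 * 1 - 0 * 0 = 1 - 0 = 1

1


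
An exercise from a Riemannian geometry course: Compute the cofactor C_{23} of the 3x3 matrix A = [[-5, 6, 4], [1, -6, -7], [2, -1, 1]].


To find cofactor C_{23}, delete row 2 and column 3.
The resulting 2x2 submatrix is: [[-5, 6], [2, -1]]
Minor M_{23} = -5*-1 - 6*2
  = 5 - 12 = -7
Sign = (-1)^(2+3) = (-1)^5 = -1
Cofactor C_{23} = -1 * -7 = 7

7


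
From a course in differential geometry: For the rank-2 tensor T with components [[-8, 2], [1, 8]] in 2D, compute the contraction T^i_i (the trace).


The contraction (trace) of a rank-2 tensor is the sum of its diagonal elements.
Diagonal entries: A[1,1] = -8, A[2,2] = 8
Tr(A) = -8 + 8 = 0

0


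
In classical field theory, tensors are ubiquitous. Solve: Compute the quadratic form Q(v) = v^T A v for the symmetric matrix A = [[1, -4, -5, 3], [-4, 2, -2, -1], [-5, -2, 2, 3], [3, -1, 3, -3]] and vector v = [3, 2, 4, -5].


First compute Av:
(Av)_1 = 1*3 + -4*2 + -5*4 + 3*-5 = -40
(Av)_2 = -4*3 + 2*2 + -2*4 + -1*-5 = -11
(Av)_3 = -5*3 + -2*2 + 2*4 + 3*-5 = -26
(Av)_4 = 3*3 + -1*2 + 3*4 + -3*-5 = 34
Av = [-40, -11, -26, 34]
Then v^T (Av) = 3*-40 + 2*-11 + 4*-26 + -5*34
= -120 + -22 + -104 + -170 = -416

-416


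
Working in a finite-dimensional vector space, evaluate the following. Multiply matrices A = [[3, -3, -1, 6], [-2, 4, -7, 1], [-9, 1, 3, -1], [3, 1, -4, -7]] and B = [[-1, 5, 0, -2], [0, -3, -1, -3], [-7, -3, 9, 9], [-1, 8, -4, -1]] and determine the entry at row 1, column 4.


(AB)_{ij} = sum_k A_{ik} B_{kj}.
For i=1, j=4:
A_{11} * B_{14} = 3 * -2 = -6
A_{12} * B_{24} = -3 * -3 = 9
A_{13} * B_{34} = -1 * 9 = -9
A_{14} * B_{44} = 6 * -1 = -6
Sum = -6 + 9 + -9 + -6 = -12

-12


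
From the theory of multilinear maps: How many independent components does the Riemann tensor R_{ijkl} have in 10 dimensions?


The Riemann tensor in d dimensions has d^2(d^2 - 1)/12 independent components.
d = 10, so d^2 = 100
d^2 - 1 = 99
d^2(d^2 - 1) = 100 * 99 = 9900
Divide by 12: 9900 / 12 = 825

825


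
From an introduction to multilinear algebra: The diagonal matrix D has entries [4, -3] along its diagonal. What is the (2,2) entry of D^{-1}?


For a diagonal matrix, the inverse has entries (D^{-1})_{ii} = 1/d_{ii}.
The diagonal entries are: d_{11} = 4, d_{22} = -3
We need (D^{-1})_{22} = 1/d_{22} = 1/-3 = -1/3

-1/3


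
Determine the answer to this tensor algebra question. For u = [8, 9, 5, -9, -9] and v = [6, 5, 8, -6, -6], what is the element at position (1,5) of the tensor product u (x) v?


The outer product entry T_{ij} = u_i * v_j.
We need i=1, j=5.
u_1 = 8, v_5 = -6
T_{1,5} = 8 * -6 = -48

-48


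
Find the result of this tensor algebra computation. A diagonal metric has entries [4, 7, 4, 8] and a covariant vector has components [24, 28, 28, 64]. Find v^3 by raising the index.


To raise an index with a diagonal metric: v^i = v_i / g_{ii}.
For index 3: v_3 = 28, g_{33} = 4
v^3 = 28 / 4 = 7

7


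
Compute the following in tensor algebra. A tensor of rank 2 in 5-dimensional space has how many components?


The number of components of a rank-r tensor in d dimensions is d^r.
Here d = 5 and r = 2.
5^2 = 25

25


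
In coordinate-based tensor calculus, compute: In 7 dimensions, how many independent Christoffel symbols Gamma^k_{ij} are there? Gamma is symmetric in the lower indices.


Christoffel symbols Gamma^k_{ij} are symmetric in i,j, so there are d * d(d+1)/2 independent symbols.
d = 7
d(d+1)/2 = 7 * 8 / 2 = 28
Total = 7 * 28 = 196

196


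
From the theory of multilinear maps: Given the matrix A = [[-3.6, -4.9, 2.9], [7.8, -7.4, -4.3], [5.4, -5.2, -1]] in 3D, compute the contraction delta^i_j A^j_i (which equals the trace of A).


The contraction (trace) of a rank-2 tensor is the sum of its diagonal elements.
Diagonal entries: A[1,1] = -3.6, A[2,2] = -7.4, A[3,3] = -1
Tr(A) = -3.6 + -7.4 + -1 = -12

-12


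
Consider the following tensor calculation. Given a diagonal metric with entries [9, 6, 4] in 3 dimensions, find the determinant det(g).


For a diagonal metric, the determinant is the product of diagonal entries.
Diagonal entries: 9, 6, 4
det(g) = 9 * 6 * 4 = 216

216


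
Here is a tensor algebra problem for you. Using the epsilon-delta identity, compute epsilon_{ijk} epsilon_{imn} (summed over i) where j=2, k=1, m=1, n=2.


Using the identity: epsilon_{ijk} epsilon_{imn} = delta_{jm} delta_{kn} - delta_{jn} delta_{km}.
delta_{21} = 0
delta_{12} = 0
delta_{22} = 1
delta_{11} = 1
Result = 0 * 0 - 1 * 1 = 0 - 1 = -1

-1


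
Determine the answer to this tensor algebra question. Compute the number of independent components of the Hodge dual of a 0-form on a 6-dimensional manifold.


The Hodge dual of a p-form on an n-dimensional manifold is an (n-p)-form.
n = 6, p = 0, so dual degree = 6 - 0 = 6
The number of components is C(n, n-p) = C(6, 6) = 1

1


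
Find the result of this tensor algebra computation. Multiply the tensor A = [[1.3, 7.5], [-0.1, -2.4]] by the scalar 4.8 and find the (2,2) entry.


Scalar multiplication: (cA)_{ij} = c * A_{ij}.
c = 4.8
A_{22} = -2.4
(cA)_{22} = 4.8 * -2.4 = -11.52

-11.52


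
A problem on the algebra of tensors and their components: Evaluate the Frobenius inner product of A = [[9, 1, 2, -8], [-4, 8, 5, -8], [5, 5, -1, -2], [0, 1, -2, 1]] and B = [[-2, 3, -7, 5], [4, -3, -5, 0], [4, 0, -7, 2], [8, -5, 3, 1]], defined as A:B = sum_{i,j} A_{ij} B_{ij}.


A:B = sum over all i,j of A_{ij} * B_{ij}.
Row 1: 9*-2=-18, 1*3=3, 2*-7=-14, -8*5=-40 => row sum = -69
Row 2: -4*4=-16, 8*-3=-24, 5*-5=-25, -8*0=0 => row sum = -65
Row 3: 5*4=20, 5*0=0, -1*-7=7, -2*2=-4 => row sum = 23
Row 4: 0*8=0, 1*-5=-5, -2*3=-6, 1*1=1 => row sum = -10
Total = -69 + -65 + 23 + -10 = -121

-121


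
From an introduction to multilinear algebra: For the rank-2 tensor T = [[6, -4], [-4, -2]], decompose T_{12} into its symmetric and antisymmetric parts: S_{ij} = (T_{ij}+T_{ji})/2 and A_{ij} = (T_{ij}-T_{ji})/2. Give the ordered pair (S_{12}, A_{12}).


T_{12} = -4
T_{21} = -4
S_{12} = (-4 + -4)/2 = -8/2 = -4
A_{12} = (-4 - -4)/2 = 0/2 = 0
Check: S + A = -4 + 0 = -4 = T_{12}.

(-4, 0)


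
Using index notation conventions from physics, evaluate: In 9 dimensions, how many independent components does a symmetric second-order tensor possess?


A symmetric rank-2 tensor in d dimensions has d(d+1)/2 independent components.
d = 9
d(d+1)/2 = 9 * 10 / 2 = 90 / 2 = 45

45


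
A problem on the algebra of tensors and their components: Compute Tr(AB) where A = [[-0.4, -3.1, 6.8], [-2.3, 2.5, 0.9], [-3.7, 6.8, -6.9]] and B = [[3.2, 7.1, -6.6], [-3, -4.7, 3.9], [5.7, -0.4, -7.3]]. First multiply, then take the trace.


Tr(AB) = sum_i (AB)_{ii} where (AB)_{ii} = sum_k A_{ik} B_{ki}.
(AB)_{11} = -0.4*3.2 + -3.1*-3 + 6.8*5.7 = 46.78
(AB)_{22} = -2.3*7.1 + 2.5*-4.7 + 0.9*-0.4 = -28.44
(AB)_{33} = -3.7*-6.6 + 6.8*3.9 + -6.9*-7.3 = 101.31
Tr(AB) = 46.78 + -28.44 + 101.31 = 119.65

119.65


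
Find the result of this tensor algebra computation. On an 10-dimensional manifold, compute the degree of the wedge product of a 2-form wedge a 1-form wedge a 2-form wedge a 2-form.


The degree of a wedge product is the sum of the degrees of the individual forms.
Degrees: 2, 1, 2, 2
Total degree = 2 + 1 + 2 + 2 = 7

7


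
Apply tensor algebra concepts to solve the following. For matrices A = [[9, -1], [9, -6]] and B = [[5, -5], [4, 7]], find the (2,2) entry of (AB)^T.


(AB)^T_{ij} = (AB)_{ji} = sum_k A_{jk} B_{ki}.
For i=2, j=2 we need (AB)_{22}:
A_{21} * B_{12} = 9 * -5 = -45
A_{22} * B_{22} = -6 * 7 = -42
Sum = -45 + -42 = -87

-87


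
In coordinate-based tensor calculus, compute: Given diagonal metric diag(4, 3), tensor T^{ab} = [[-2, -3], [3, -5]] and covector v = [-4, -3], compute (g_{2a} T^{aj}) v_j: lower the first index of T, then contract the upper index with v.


Step 1: lower the first index. For a diagonal metric, g_{ia} T^{aj} = g_{ii} T^{ij} (no sum on i).
g_{22} = 3
S_2{}^1 = 3 * T^{21} = 3 * 3 = 9
S_2{}^2 = 3 * T^{22} = 3 * -5 = -15
Step 2: contract S_2{}^j with v_j.
S_2{}^1 * v_1 = 9 * -4 = -36
S_2{}^2 * v_2 = -15 * -3 = 45
Result = -36 + 45 = 9

9


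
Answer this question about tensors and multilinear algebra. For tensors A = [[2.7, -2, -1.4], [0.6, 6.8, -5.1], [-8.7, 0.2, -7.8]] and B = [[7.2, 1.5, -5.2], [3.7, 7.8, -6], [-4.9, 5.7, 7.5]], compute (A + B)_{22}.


Tensor addition is component-wise: (A + B)_{ij} = A_{ij} + B_{ij}.
A_{22} = 6.8
B_{22} = 7.8
(A + B)_{22} = 6.8 + 7.8 = 14.6

14.6


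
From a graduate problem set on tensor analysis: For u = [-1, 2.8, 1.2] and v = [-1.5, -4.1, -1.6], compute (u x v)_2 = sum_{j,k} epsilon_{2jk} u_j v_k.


(u x v)_2 = sum_{j,k} epsilon_{2jk} u_j v_k. Only permutations of (1,2,3) contribute; the two non-zero terms are:
eps_{213} u_1 v_3 = -1 * -1 * -1.6 = -1.6
eps_{231} u_3 v_1 = 1 * 1.2 * -1.5 = -1.8
(u x v)_2 = -3.4

-3.4


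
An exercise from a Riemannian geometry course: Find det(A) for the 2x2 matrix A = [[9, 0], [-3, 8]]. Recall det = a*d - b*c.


For a 2x2 matrix [[a, b], [c, d]], det = a*d - b*c.
a = 9, b = 0, c = -3, d = 8
a*d = 9 * 8 = 72
b*c = 0 * -3 = 0
det = 72 - 0 = 72

72


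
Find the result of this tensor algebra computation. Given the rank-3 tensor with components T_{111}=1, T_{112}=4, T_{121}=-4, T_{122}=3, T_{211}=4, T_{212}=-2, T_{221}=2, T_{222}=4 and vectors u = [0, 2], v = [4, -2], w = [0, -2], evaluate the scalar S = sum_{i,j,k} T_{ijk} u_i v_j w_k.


S = sum over i,j,k of T_{ijk} u_i v_j w_k. Expanding all 8 terms:
T_{111}*u_1*v_1*w_1 = 1*0*4*0 = 0  (running total: 0)
T_{112}*u_1*v_1*w_2 = 4*0*4*-2 = 0  (running total: 0)
T_{121}*u_1*v_2*w_1 = -4*0*-2*0 = 0  (running total: 0)
T_{122}*u_1*v_2*w_2 = 3*0*-2*-2 = 0  (running total: 0)
T_{211}*u_2*v_1*w_1 = 4*2*4*0 = 0  (running total: 0)
T_{212}*u_2*v_1*w_2 = -2*2*4*-2 = 32  (running total: 32)
T_{221}*u_2*v_2*w_1 = 2*2*-2*0 = 0  (running total: 32)
T_{222}*u_2*v_2*w_2 = 4*2*-2*-2 = 32  (running total: 64)
S = 64

64


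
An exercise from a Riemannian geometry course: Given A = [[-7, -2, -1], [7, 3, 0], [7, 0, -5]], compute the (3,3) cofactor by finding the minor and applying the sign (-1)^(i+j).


To find cofactor C_{33}, delete row 3 and column 3.
The resulting 2x2 submatrix is: [[-7, -2], [7, 3]]
Minor M_{33} = -7*3 - -2*7
  = -21 - -14 = -7
Sign = (-1)^(3+3) = (-1)^6 = 1
Cofactor C_{33} = 1 * -7 = -7

-7


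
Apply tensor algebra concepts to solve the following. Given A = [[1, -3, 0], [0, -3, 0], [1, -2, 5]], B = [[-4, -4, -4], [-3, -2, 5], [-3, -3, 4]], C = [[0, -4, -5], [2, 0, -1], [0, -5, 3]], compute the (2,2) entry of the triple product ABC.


(ABC)_{22} = sum_m (AB)_{2m} C_{m2}. First compute row 2 of AB.
(AB)_{21} = 0*-4 + -3*-3 + 0*-3 = 9
(AB)_{22} = 0*-4 + -3*-2 + 0*-3 = 6
(AB)_{23} = 0*-4 + -3*5 + 0*4 = -15
Now contract with column 2 of C:
(AB)_{21} * C_{12} = 9 * -4 = -36
(AB)_{22} * C_{22} = 6 * 0 = 0
(AB)_{23} * C_{32} = -15 * -5 = 75
(ABC)_{22} = -36 + 0 + 75 = 39

39


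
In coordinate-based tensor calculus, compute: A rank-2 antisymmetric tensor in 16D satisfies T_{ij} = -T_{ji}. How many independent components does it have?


An antisymmetric rank-2 tensor satisfies A_{ij} = -A_{ji}, so diagonal entries are zero.
The independent components are the upper-triangular entries: C(n, 2) = n(n-1)/2.
n = 16
C(16, 2) = 16 * 15 / 2 = 240 / 2 = 120

120


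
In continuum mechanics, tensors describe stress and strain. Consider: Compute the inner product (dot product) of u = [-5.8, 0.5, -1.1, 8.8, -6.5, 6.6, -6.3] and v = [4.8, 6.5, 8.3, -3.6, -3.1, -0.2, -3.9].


The inner product u . v = sum of u_i * v_i.
Term-by-term: -5.8 * 4.8, 0.5 * 6.5, -1.1 * 8.3, 8.8 * -3.6, -6.5 * -3.1, 6.6 * -0.2, -6.3 * -3.9
Products: -27.84, 3.25, -9.13, -31.68, 20.15, -1.32, 24.57
Sum = -27.84 + 3.25 + -9.13 + -31.68 + 20.15 + -1.32 + 24.57 = -22

-22


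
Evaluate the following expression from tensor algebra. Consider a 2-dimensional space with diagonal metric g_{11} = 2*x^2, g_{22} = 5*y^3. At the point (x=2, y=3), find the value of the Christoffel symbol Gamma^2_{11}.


For a diagonal metric, Gamma^k_{ij} = (1/2) g^{kk} (dg_{ik}/dx_j + dg_{jk}/dx_i - dg_{ij}/dx_k).
The metric is diagonal, so g_{ab} = 0 for a != b.
At the given point: g_{11} = 8, g_{22} = 135
g^{22} = 1/135
dg_{12}/dx_1 = 0 (off-diagonal)
dg_{12}/dx_1 = 0 (off-diagonal)
dg_{11}/dx_2 = dg_{11}/dx_2 = 0
Numerator = 0 + 0 - 0 = 0
Gamma^2_{11} = 0 / (2 * 135) = 0

0


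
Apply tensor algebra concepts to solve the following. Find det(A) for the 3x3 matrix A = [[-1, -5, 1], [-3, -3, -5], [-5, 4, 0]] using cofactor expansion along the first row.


Expanding along the first row, det(A) = a11*M_11 - a12*M_12 + a13*M_13, where M_1j is the (1,j) minor.
Minor M_11 = -3*0 - -5*4 = 20
Minor M_12 = -3*0 - -5*-5 = -25
Minor M_13 = -3*4 - -3*-5 = -27
det = -1*(20) - -5*(-25) + 1*(-27)
    = -20 - 125 + -27
    = -172

-172


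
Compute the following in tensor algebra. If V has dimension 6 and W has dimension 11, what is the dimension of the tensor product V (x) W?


The dimension of a tensor product is the product of dimensions.
dim(V) = 6, dim(W) = 11
dim(V (x) W) = 6 * 11 = 66

66


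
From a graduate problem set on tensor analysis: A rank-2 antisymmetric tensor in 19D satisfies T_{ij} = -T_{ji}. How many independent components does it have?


An antisymmetric rank-2 tensor satisfies A_{ij} = -A_{ji}, so diagonal entries are zero.
The independent components are the upper-triangular entries: C(n, 2) = n(n-1)/2.
n = 19
C(19, 2) = 19 * 18 / 2 = 342 / 2 = 171

171


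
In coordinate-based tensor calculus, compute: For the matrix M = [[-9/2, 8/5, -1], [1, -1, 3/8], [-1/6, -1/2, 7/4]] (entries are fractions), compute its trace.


The trace is the sum of diagonal entries.
Diagonal: M[1,1] = -9/2, M[2,2] = -1, M[3,3] = 7/4
Tr(M) = -9/2 + -1 + 7/4
Computing step by step:
After adding M[1,1]: -9/2
After adding M[2,2]: -11/2
After adding M[3,3]: -15/4
Tr(M) = -15/4

-15/4


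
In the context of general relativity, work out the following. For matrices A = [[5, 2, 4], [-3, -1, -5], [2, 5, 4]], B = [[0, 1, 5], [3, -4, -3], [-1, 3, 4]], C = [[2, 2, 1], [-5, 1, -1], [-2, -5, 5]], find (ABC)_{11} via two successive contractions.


(ABC)_{11} = sum_m (AB)_{1m} C_{m1}. First compute row 1 of AB.
(AB)_{11} = 5*0 + 2*3 + 4*-1 = 2
(AB)_{12} = 5*1 + 2*-4 + 4*3 = 9
(AB)_{13} = 5*5 + 2*-3 + 4*4 = 35
Now contract with column 1 of C:
(AB)_{11} * C_{11} = 2 * 2 = 4
(AB)_{12} * C_{21} = 9 * -5 = -45
(AB)_{13} * C_{31} = 35 * -2 = -70
(ABC)_{11} = 4 + -45 + -70 = -111

-111


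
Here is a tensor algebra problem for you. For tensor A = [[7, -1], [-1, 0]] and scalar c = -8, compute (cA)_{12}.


Scalar multiplication: (cA)_{ij} = c * A_{ij}.
c = -8
A_{12} = -1
(cA)_{12} = -8 * -1 = 8

8


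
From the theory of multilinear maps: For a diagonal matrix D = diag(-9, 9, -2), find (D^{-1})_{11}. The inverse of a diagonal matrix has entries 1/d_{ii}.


For a diagonal matrix, the inverse has entries (D^{-1})_{ii} = 1/d_{ii}.
The diagonal entries are: d_{11} = -9, d_{22} = 9, d_{33} = -2
We need (D^{-1})_{11} = 1/d_{11} = 1/-9 = -1/9

-1/9


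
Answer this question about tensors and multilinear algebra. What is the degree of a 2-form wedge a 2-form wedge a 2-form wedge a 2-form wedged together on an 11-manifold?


The degree of a wedge product is the sum of the degrees of the individual forms.
Degrees: 2, 2, 2, 2
Total degree = 2 + 2 + 2 + 2 = 8

8


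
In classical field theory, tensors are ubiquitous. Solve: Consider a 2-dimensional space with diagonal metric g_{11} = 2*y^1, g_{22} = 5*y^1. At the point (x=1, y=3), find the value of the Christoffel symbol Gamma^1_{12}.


For a diagonal metric, Gamma^k_{ij} = (1/2) g^{kk} (dg_{ik}/dx_j + dg_{jk}/dx_i - dg_{ij}/dx_k).
The metric is diagonal, so g_{ab} = 0 for a != b.
At the given point: g_{11} = 6, g_{22} = 15
g^{11} = 1/6
dg_{11}/dx_2 = dg_{11}/dx_2 = 2
dg_{21}/dx_1 = 0 (off-diagonal)
dg_{12}/dx_1 = 0 (off-diagonal)
Numerator = 2 + 0 - 0 = 2
Gamma^1_{12} = 2 / (2 * 6) = 1/6

1/6


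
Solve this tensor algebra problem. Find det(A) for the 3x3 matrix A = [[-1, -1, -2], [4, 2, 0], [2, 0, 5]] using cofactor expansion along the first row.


Expanding along the first row, det(A) = a11*M_11 - a12*M_12 + a13*M_13, where M_1j is the (1,j) minor.
Minor M_11 = 2*5 - 0*0 = 10
Minor M_12 = 4*5 - 0*2 = 20
Minor M_13 = 4*0 - 2*2 = -4
det = -1*(10) - -1*(20) + -2*(-4)
    = -10 - -20 + 8
    = 18

18


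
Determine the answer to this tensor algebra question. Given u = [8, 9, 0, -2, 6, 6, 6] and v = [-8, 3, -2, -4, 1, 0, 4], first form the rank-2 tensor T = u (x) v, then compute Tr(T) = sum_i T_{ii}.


The outer product gives T_{ij} = u_i v_j.
The trace (contraction) is Tr(T) = sum_i T_{ii} = sum_i u_i v_i.
Diagonal entries:
T_{11} = u_1 * v_1 = 8 * -8 = -64
T_{22} = u_2 * v_2 = 9 * 3 = 27
T_{33} = u_3 * v_3 = 0 * -2 = 0
T_{44} = u_4 * v_4 = -2 * -4 = 8
T_{55} = u_5 * v_5 = 6 * 1 = 6
T_{66} = u_6 * v_6 = 6 * 0 = 0
T_{77} = u_7 * v_7 = 6 * 4 = 24
Tr(T) = -64 + 27 + 0 + 8 + 6 + 0 + 24 = 1

1


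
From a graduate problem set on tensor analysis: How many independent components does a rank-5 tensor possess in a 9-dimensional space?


The number of components of a rank-r tensor in d dimensions is d^r.
Here d = 9 and r = 5.
9^5 = 59049

59049


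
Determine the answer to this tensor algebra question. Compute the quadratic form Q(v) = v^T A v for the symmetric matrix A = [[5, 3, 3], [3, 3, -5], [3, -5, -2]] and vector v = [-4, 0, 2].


First compute Av:
(Av)_1 = 5*-4 + 3*0 + 3*2 = -14
(Av)_2 = 3*-4 + 3*0 + -5*2 = -22
(Av)_3 = 3*-4 + -5*0 + -2*2 = -16
Av = [-14, -22, -16]
Then v^T (Av) = -4*-14 + 0*-22 + 2*-16
= 56 + 0 + -32 = 24

24


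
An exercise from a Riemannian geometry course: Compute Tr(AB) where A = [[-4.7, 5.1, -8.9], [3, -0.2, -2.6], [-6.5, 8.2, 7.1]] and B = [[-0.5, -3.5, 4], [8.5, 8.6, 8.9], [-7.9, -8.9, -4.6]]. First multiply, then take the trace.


Tr(AB) = sum_i (AB)_{ii} where (AB)_{ii} = sum_k A_{ik} B_{ki}.
(AB)_{11} = -4.7*-0.5 + 5.1*8.5 + -8.9*-7.9 = 116.01
(AB)_{22} = 3*-3.5 + -0.2*8.6 + -2.6*-8.9 = 10.92
(AB)_{33} = -6.5*4 + 8.2*8.9 + 7.1*-4.6 = 14.32
Tr(AB) = 116.01 + 10.92 + 14.32 = 141.25

141.25


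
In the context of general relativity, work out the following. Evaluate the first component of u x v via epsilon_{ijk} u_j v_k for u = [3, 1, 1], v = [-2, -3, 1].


(u x v)_1 = sum_{j,k} epsilon_{1jk} u_j v_k. Only permutations of (1,2,3) contribute; the two non-zero terms are:
eps_{123} u_2 v_3 = 1 * 1 * 1 = 1
eps_{132} u_3 v_2 = -1 * 1 * -3 = 3
(u x v)_1 = 4

4


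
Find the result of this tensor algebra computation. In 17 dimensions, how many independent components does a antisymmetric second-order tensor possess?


A antisymmetric rank-2 tensor in d dimensions has d(d-1)/2 independent components.
d = 17
d(d-1)/2 = 17 * 16 / 2 = 272 / 2 = 136

136


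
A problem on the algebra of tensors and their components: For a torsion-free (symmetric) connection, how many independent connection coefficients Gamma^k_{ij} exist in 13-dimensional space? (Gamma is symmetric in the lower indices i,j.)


Christoffel symbols Gamma^k_{ij} are symmetric in i,j, so there are d * d(d+1)/2 independent symbols.
d = 13
d(d+1)/2 = 13 * 14 / 2 = 91
Total = 13 * 91 = 1183

1183


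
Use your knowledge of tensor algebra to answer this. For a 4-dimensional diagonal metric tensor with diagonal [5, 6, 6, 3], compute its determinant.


For a diagonal metric, the determinant is the product of diagonal entries.
Diagonal entries: 5, 6, 6, 3
det(g) = 5 * 6 * 6 * 3 = 540

540


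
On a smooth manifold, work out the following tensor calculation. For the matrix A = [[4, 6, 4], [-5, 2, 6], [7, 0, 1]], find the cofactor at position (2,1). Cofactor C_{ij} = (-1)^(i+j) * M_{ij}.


To find cofactor C_{21}, delete row 2 and column 1.
The resulting 2x2 submatrix is: [[6, 4], [0, 1]]
Minor M_{21} = 6*1 - 4*0
  = 6 - 0 = 6
Sign = (-1)^(2+1) = (-1)^3 = -1
Cofactor C_{21} = -1 * 6 = -6

-6


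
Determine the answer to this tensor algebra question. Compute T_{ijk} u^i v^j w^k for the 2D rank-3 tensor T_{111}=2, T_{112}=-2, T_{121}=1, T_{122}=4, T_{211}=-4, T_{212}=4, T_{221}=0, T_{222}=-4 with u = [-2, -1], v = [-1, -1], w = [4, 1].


S = sum over i,j,k of T_{ijk} u_i v_j w_k. Expanding all 8 terms:
T_{111}*u_1*v_1*w_1 = 2*-2*-1*4 = 16  (running total: 16)
T_{112}*u_1*v_1*w_2 = -2*-2*-1*1 = -4  (running total: 12)
T_{121}*u_1*v_2*w_1 = 1*-2*-1*4 = 8  (running total: 20)
T_{122}*u_1*v_2*w_2 = 4*-2*-1*1 = 8  (running total: 28)
T_{211}*u_2*v_1*w_1 = -4*-1*-1*4 = -16  (running total: 12)
T_{212}*u_2*v_1*w_2 = 4*-1*-1*1 = 4  (running total: 16)
T_{221}*u_2*v_2*w_1 = 0*-1*-1*4 = 0  (running total: 16)
T_{222}*u_2*v_2*w_2 = -4*-1*-1*1 = -4  (running total: 12)
S = 12

12
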